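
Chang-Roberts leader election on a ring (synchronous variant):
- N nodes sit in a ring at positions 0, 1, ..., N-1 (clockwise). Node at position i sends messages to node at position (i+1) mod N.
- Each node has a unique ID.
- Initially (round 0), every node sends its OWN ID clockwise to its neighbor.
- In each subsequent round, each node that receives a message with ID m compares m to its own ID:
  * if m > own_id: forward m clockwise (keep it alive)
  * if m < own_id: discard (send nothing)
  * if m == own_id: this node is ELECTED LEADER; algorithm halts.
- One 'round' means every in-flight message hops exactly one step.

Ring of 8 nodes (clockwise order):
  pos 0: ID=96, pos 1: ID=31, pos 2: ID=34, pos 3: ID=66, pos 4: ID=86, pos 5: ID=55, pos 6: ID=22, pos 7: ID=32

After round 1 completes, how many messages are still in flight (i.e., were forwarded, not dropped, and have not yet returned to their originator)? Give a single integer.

Answer: 3

Derivation:
Round 1: pos1(id31) recv 96: fwd; pos2(id34) recv 31: drop; pos3(id66) recv 34: drop; pos4(id86) recv 66: drop; pos5(id55) recv 86: fwd; pos6(id22) recv 55: fwd; pos7(id32) recv 22: drop; pos0(id96) recv 32: drop
After round 1: 3 messages still in flight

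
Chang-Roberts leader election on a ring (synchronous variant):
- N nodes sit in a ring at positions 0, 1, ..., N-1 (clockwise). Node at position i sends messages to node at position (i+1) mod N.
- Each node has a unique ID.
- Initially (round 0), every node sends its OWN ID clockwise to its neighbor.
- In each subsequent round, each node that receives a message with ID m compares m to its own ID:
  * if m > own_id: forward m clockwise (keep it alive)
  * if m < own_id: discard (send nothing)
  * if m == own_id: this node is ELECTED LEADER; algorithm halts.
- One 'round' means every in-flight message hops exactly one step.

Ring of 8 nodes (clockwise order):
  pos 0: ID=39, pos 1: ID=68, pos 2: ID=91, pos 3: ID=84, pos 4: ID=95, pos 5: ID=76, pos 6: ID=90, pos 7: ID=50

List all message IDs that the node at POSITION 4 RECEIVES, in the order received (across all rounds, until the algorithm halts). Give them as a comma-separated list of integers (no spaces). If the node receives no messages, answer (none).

Round 1: pos1(id68) recv 39: drop; pos2(id91) recv 68: drop; pos3(id84) recv 91: fwd; pos4(id95) recv 84: drop; pos5(id76) recv 95: fwd; pos6(id90) recv 76: drop; pos7(id50) recv 90: fwd; pos0(id39) recv 50: fwd
Round 2: pos4(id95) recv 91: drop; pos6(id90) recv 95: fwd; pos0(id39) recv 90: fwd; pos1(id68) recv 50: drop
Round 3: pos7(id50) recv 95: fwd; pos1(id68) recv 90: fwd
Round 4: pos0(id39) recv 95: fwd; pos2(id91) recv 90: drop
Round 5: pos1(id68) recv 95: fwd
Round 6: pos2(id91) recv 95: fwd
Round 7: pos3(id84) recv 95: fwd
Round 8: pos4(id95) recv 95: ELECTED

Answer: 84,91,95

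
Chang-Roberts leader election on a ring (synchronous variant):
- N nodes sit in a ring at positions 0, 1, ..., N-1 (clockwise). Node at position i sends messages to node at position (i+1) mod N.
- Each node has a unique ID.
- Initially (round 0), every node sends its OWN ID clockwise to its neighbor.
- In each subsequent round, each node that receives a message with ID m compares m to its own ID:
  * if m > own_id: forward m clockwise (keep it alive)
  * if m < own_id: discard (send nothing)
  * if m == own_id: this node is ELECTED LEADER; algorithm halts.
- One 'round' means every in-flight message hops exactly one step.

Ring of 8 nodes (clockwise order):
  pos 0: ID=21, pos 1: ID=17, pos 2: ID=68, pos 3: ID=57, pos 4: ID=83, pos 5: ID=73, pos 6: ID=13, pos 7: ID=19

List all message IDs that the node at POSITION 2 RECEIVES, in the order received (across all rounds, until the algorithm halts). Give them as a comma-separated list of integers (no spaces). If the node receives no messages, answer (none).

Round 1: pos1(id17) recv 21: fwd; pos2(id68) recv 17: drop; pos3(id57) recv 68: fwd; pos4(id83) recv 57: drop; pos5(id73) recv 83: fwd; pos6(id13) recv 73: fwd; pos7(id19) recv 13: drop; pos0(id21) recv 19: drop
Round 2: pos2(id68) recv 21: drop; pos4(id83) recv 68: drop; pos6(id13) recv 83: fwd; pos7(id19) recv 73: fwd
Round 3: pos7(id19) recv 83: fwd; pos0(id21) recv 73: fwd
Round 4: pos0(id21) recv 83: fwd; pos1(id17) recv 73: fwd
Round 5: pos1(id17) recv 83: fwd; pos2(id68) recv 73: fwd
Round 6: pos2(id68) recv 83: fwd; pos3(id57) recv 73: fwd
Round 7: pos3(id57) recv 83: fwd; pos4(id83) recv 73: drop
Round 8: pos4(id83) recv 83: ELECTED

Answer: 17,21,73,83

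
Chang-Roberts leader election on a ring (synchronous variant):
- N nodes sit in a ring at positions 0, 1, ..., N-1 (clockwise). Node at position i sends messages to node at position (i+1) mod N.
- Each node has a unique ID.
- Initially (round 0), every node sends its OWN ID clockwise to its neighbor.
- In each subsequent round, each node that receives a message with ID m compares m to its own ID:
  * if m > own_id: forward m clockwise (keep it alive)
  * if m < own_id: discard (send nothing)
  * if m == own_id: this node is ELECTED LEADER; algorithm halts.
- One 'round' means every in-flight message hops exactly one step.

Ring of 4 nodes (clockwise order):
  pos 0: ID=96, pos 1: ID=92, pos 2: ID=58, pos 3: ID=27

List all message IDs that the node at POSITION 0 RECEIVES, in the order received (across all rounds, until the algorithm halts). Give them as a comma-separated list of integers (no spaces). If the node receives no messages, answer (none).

Round 1: pos1(id92) recv 96: fwd; pos2(id58) recv 92: fwd; pos3(id27) recv 58: fwd; pos0(id96) recv 27: drop
Round 2: pos2(id58) recv 96: fwd; pos3(id27) recv 92: fwd; pos0(id96) recv 58: drop
Round 3: pos3(id27) recv 96: fwd; pos0(id96) recv 92: drop
Round 4: pos0(id96) recv 96: ELECTED

Answer: 27,58,92,96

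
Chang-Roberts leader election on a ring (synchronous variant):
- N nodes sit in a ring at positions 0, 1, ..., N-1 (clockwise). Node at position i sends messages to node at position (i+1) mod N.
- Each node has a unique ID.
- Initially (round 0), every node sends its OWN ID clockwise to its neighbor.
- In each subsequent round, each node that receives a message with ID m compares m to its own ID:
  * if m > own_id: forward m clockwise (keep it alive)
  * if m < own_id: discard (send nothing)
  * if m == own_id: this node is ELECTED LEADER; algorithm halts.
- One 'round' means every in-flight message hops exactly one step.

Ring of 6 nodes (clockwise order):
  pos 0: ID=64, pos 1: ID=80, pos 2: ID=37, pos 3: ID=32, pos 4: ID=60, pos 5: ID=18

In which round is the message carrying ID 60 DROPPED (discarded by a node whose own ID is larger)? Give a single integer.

Round 1: pos1(id80) recv 64: drop; pos2(id37) recv 80: fwd; pos3(id32) recv 37: fwd; pos4(id60) recv 32: drop; pos5(id18) recv 60: fwd; pos0(id64) recv 18: drop
Round 2: pos3(id32) recv 80: fwd; pos4(id60) recv 37: drop; pos0(id64) recv 60: drop
Round 3: pos4(id60) recv 80: fwd
Round 4: pos5(id18) recv 80: fwd
Round 5: pos0(id64) recv 80: fwd
Round 6: pos1(id80) recv 80: ELECTED
Message ID 60 originates at pos 4; dropped at pos 0 in round 2

Answer: 2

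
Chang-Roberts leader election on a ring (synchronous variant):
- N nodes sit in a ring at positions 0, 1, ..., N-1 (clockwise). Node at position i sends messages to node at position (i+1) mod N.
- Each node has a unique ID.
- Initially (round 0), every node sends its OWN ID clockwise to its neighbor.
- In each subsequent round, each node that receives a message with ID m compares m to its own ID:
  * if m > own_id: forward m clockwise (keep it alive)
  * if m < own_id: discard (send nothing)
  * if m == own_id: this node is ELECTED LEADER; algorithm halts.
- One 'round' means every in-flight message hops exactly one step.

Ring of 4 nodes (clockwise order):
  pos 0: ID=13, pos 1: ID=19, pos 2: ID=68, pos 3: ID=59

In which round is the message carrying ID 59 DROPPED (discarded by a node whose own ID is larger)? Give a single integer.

Answer: 3

Derivation:
Round 1: pos1(id19) recv 13: drop; pos2(id68) recv 19: drop; pos3(id59) recv 68: fwd; pos0(id13) recv 59: fwd
Round 2: pos0(id13) recv 68: fwd; pos1(id19) recv 59: fwd
Round 3: pos1(id19) recv 68: fwd; pos2(id68) recv 59: drop
Round 4: pos2(id68) recv 68: ELECTED
Message ID 59 originates at pos 3; dropped at pos 2 in round 3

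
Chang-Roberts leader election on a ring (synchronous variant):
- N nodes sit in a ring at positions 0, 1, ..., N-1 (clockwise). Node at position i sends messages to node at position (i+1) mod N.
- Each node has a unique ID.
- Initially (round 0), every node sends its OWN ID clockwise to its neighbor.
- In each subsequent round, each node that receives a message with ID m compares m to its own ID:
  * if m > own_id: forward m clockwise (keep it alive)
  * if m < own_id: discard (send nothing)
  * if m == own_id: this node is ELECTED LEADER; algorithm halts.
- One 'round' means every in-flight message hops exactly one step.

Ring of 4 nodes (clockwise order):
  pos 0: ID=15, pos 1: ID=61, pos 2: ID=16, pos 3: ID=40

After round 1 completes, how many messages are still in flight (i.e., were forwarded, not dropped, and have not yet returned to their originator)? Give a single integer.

Answer: 2

Derivation:
Round 1: pos1(id61) recv 15: drop; pos2(id16) recv 61: fwd; pos3(id40) recv 16: drop; pos0(id15) recv 40: fwd
After round 1: 2 messages still in flight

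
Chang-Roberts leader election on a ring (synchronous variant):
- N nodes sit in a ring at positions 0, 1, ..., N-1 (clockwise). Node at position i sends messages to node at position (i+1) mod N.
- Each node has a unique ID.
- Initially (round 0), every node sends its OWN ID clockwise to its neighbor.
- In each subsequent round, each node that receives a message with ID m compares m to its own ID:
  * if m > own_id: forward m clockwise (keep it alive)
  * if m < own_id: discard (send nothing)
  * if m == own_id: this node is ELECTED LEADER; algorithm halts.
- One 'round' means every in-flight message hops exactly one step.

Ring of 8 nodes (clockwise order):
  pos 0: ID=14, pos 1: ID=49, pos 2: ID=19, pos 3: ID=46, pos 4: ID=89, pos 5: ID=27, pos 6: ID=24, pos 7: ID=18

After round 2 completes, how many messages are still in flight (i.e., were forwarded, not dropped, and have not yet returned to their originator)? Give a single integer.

Answer: 4

Derivation:
Round 1: pos1(id49) recv 14: drop; pos2(id19) recv 49: fwd; pos3(id46) recv 19: drop; pos4(id89) recv 46: drop; pos5(id27) recv 89: fwd; pos6(id24) recv 27: fwd; pos7(id18) recv 24: fwd; pos0(id14) recv 18: fwd
Round 2: pos3(id46) recv 49: fwd; pos6(id24) recv 89: fwd; pos7(id18) recv 27: fwd; pos0(id14) recv 24: fwd; pos1(id49) recv 18: drop
After round 2: 4 messages still in flight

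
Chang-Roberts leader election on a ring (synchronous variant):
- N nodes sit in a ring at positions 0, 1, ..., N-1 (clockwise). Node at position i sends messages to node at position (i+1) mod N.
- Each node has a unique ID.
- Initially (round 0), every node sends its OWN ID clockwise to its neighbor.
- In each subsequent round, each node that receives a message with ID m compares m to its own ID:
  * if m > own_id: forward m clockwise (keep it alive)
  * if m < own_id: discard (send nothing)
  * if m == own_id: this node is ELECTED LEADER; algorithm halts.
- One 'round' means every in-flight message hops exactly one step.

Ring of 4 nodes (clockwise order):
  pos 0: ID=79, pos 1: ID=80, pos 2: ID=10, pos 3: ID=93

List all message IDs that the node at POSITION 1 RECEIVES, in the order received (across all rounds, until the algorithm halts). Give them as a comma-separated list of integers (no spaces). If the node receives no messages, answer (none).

Answer: 79,93

Derivation:
Round 1: pos1(id80) recv 79: drop; pos2(id10) recv 80: fwd; pos3(id93) recv 10: drop; pos0(id79) recv 93: fwd
Round 2: pos3(id93) recv 80: drop; pos1(id80) recv 93: fwd
Round 3: pos2(id10) recv 93: fwd
Round 4: pos3(id93) recv 93: ELECTED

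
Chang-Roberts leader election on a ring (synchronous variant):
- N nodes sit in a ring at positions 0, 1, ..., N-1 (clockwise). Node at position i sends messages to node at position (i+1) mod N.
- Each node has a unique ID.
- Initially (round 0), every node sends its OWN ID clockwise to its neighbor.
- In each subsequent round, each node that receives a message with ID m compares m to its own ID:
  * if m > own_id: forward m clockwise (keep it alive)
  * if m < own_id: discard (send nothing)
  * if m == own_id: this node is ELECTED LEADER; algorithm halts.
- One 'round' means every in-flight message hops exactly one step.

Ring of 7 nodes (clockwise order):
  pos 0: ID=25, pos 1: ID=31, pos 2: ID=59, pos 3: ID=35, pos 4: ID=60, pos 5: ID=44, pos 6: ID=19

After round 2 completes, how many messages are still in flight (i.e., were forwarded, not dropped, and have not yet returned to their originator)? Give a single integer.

Answer: 2

Derivation:
Round 1: pos1(id31) recv 25: drop; pos2(id59) recv 31: drop; pos3(id35) recv 59: fwd; pos4(id60) recv 35: drop; pos5(id44) recv 60: fwd; pos6(id19) recv 44: fwd; pos0(id25) recv 19: drop
Round 2: pos4(id60) recv 59: drop; pos6(id19) recv 60: fwd; pos0(id25) recv 44: fwd
After round 2: 2 messages still in flight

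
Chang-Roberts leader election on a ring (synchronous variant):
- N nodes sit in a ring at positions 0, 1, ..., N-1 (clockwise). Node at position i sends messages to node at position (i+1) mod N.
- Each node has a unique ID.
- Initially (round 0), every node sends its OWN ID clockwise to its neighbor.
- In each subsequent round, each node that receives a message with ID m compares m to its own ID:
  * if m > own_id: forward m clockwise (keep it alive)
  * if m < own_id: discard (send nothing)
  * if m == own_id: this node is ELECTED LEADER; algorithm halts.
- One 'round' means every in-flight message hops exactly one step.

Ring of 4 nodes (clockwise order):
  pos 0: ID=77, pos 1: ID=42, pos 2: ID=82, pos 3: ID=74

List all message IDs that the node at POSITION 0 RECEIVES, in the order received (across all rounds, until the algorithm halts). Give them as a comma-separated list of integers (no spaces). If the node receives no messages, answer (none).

Round 1: pos1(id42) recv 77: fwd; pos2(id82) recv 42: drop; pos3(id74) recv 82: fwd; pos0(id77) recv 74: drop
Round 2: pos2(id82) recv 77: drop; pos0(id77) recv 82: fwd
Round 3: pos1(id42) recv 82: fwd
Round 4: pos2(id82) recv 82: ELECTED

Answer: 74,82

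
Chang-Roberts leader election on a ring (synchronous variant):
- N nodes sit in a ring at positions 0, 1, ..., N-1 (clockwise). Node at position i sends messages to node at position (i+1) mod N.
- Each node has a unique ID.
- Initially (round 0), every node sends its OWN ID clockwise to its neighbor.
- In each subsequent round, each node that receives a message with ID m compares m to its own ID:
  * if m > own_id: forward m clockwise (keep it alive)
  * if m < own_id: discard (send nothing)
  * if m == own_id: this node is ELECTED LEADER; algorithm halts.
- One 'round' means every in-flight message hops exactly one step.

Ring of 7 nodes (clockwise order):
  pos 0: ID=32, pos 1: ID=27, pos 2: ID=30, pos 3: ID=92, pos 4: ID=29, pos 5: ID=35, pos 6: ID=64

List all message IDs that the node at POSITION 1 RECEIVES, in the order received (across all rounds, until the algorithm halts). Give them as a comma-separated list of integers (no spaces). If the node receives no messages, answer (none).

Answer: 32,64,92

Derivation:
Round 1: pos1(id27) recv 32: fwd; pos2(id30) recv 27: drop; pos3(id92) recv 30: drop; pos4(id29) recv 92: fwd; pos5(id35) recv 29: drop; pos6(id64) recv 35: drop; pos0(id32) recv 64: fwd
Round 2: pos2(id30) recv 32: fwd; pos5(id35) recv 92: fwd; pos1(id27) recv 64: fwd
Round 3: pos3(id92) recv 32: drop; pos6(id64) recv 92: fwd; pos2(id30) recv 64: fwd
Round 4: pos0(id32) recv 92: fwd; pos3(id92) recv 64: drop
Round 5: pos1(id27) recv 92: fwd
Round 6: pos2(id30) recv 92: fwd
Round 7: pos3(id92) recv 92: ELECTED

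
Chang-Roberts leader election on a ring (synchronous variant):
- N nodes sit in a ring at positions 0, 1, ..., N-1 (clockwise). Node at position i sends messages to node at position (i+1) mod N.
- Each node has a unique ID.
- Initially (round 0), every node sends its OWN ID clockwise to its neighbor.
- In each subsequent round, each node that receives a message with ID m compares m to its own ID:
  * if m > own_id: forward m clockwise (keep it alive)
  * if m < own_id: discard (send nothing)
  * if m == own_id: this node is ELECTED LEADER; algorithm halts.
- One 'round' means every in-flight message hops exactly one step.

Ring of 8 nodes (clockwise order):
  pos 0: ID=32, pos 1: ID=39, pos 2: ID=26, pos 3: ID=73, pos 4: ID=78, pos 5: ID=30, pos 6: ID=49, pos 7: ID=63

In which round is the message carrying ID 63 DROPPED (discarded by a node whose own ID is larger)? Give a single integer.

Answer: 4

Derivation:
Round 1: pos1(id39) recv 32: drop; pos2(id26) recv 39: fwd; pos3(id73) recv 26: drop; pos4(id78) recv 73: drop; pos5(id30) recv 78: fwd; pos6(id49) recv 30: drop; pos7(id63) recv 49: drop; pos0(id32) recv 63: fwd
Round 2: pos3(id73) recv 39: drop; pos6(id49) recv 78: fwd; pos1(id39) recv 63: fwd
Round 3: pos7(id63) recv 78: fwd; pos2(id26) recv 63: fwd
Round 4: pos0(id32) recv 78: fwd; pos3(id73) recv 63: drop
Round 5: pos1(id39) recv 78: fwd
Round 6: pos2(id26) recv 78: fwd
Round 7: pos3(id73) recv 78: fwd
Round 8: pos4(id78) recv 78: ELECTED
Message ID 63 originates at pos 7; dropped at pos 3 in round 4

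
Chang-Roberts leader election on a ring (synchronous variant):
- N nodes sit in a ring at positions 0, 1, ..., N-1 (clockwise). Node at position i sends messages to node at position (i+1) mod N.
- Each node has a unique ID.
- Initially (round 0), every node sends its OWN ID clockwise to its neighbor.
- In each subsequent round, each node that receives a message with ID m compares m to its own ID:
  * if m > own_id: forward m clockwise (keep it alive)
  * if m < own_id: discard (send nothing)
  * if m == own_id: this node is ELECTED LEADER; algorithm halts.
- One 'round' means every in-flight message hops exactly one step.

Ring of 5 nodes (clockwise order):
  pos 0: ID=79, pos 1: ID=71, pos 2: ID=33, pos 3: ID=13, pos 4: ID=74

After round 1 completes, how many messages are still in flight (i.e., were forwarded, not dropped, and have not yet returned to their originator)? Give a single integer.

Round 1: pos1(id71) recv 79: fwd; pos2(id33) recv 71: fwd; pos3(id13) recv 33: fwd; pos4(id74) recv 13: drop; pos0(id79) recv 74: drop
After round 1: 3 messages still in flight

Answer: 3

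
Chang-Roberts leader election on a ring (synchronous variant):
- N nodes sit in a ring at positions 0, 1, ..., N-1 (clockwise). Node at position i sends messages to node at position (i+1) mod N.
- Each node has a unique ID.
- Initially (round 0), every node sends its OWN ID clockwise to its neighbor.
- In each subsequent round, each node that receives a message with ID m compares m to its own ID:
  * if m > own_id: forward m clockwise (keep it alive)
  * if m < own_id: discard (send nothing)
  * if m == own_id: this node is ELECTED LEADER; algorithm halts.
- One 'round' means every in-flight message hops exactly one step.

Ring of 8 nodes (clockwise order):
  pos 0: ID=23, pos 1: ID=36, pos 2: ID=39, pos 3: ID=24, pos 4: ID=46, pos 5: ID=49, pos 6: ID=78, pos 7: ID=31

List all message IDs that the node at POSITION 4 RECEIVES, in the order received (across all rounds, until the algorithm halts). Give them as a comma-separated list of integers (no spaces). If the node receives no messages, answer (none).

Round 1: pos1(id36) recv 23: drop; pos2(id39) recv 36: drop; pos3(id24) recv 39: fwd; pos4(id46) recv 24: drop; pos5(id49) recv 46: drop; pos6(id78) recv 49: drop; pos7(id31) recv 78: fwd; pos0(id23) recv 31: fwd
Round 2: pos4(id46) recv 39: drop; pos0(id23) recv 78: fwd; pos1(id36) recv 31: drop
Round 3: pos1(id36) recv 78: fwd
Round 4: pos2(id39) recv 78: fwd
Round 5: pos3(id24) recv 78: fwd
Round 6: pos4(id46) recv 78: fwd
Round 7: pos5(id49) recv 78: fwd
Round 8: pos6(id78) recv 78: ELECTED

Answer: 24,39,78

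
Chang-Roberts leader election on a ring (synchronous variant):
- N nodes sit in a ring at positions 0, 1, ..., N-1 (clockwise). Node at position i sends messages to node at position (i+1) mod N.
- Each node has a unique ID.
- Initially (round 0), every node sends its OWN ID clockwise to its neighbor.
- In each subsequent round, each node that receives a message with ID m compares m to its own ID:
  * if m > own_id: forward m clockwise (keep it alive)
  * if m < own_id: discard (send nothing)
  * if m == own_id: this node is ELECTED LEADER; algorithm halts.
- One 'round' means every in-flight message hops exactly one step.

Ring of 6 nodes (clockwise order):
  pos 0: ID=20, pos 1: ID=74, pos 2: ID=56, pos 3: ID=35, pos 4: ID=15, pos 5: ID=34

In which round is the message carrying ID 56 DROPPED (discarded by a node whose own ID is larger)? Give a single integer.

Answer: 5

Derivation:
Round 1: pos1(id74) recv 20: drop; pos2(id56) recv 74: fwd; pos3(id35) recv 56: fwd; pos4(id15) recv 35: fwd; pos5(id34) recv 15: drop; pos0(id20) recv 34: fwd
Round 2: pos3(id35) recv 74: fwd; pos4(id15) recv 56: fwd; pos5(id34) recv 35: fwd; pos1(id74) recv 34: drop
Round 3: pos4(id15) recv 74: fwd; pos5(id34) recv 56: fwd; pos0(id20) recv 35: fwd
Round 4: pos5(id34) recv 74: fwd; pos0(id20) recv 56: fwd; pos1(id74) recv 35: drop
Round 5: pos0(id20) recv 74: fwd; pos1(id74) recv 56: drop
Round 6: pos1(id74) recv 74: ELECTED
Message ID 56 originates at pos 2; dropped at pos 1 in round 5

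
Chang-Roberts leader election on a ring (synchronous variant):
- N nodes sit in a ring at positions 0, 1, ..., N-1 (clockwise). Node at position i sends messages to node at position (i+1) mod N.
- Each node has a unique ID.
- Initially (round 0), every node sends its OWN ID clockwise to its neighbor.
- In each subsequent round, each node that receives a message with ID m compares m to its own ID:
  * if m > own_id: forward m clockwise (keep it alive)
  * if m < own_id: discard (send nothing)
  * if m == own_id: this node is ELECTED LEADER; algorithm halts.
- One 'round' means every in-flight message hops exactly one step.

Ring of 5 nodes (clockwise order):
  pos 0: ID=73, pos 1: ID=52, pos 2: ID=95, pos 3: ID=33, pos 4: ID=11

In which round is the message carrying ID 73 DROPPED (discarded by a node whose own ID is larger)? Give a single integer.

Round 1: pos1(id52) recv 73: fwd; pos2(id95) recv 52: drop; pos3(id33) recv 95: fwd; pos4(id11) recv 33: fwd; pos0(id73) recv 11: drop
Round 2: pos2(id95) recv 73: drop; pos4(id11) recv 95: fwd; pos0(id73) recv 33: drop
Round 3: pos0(id73) recv 95: fwd
Round 4: pos1(id52) recv 95: fwd
Round 5: pos2(id95) recv 95: ELECTED
Message ID 73 originates at pos 0; dropped at pos 2 in round 2

Answer: 2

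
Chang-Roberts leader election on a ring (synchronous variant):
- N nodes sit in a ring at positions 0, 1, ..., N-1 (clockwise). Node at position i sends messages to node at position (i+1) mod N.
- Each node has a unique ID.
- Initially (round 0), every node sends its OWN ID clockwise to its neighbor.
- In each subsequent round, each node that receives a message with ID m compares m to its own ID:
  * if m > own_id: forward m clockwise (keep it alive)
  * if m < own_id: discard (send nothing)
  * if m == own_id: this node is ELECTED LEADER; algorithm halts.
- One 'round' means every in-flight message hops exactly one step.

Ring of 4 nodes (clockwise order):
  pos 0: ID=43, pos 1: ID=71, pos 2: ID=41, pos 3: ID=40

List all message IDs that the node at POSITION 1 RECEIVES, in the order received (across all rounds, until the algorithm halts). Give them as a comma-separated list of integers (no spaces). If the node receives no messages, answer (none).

Round 1: pos1(id71) recv 43: drop; pos2(id41) recv 71: fwd; pos3(id40) recv 41: fwd; pos0(id43) recv 40: drop
Round 2: pos3(id40) recv 71: fwd; pos0(id43) recv 41: drop
Round 3: pos0(id43) recv 71: fwd
Round 4: pos1(id71) recv 71: ELECTED

Answer: 43,71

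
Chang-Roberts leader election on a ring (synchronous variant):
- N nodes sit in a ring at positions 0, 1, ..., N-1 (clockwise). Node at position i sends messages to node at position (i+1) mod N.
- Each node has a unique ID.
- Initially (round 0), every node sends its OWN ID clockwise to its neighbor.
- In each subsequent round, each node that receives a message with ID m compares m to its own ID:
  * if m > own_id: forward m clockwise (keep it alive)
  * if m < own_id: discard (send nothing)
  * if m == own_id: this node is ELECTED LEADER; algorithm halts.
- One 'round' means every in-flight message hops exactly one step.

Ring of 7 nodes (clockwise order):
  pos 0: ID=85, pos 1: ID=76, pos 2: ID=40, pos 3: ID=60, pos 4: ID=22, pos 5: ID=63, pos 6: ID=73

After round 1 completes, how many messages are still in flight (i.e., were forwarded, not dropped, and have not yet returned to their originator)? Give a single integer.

Round 1: pos1(id76) recv 85: fwd; pos2(id40) recv 76: fwd; pos3(id60) recv 40: drop; pos4(id22) recv 60: fwd; pos5(id63) recv 22: drop; pos6(id73) recv 63: drop; pos0(id85) recv 73: drop
After round 1: 3 messages still in flight

Answer: 3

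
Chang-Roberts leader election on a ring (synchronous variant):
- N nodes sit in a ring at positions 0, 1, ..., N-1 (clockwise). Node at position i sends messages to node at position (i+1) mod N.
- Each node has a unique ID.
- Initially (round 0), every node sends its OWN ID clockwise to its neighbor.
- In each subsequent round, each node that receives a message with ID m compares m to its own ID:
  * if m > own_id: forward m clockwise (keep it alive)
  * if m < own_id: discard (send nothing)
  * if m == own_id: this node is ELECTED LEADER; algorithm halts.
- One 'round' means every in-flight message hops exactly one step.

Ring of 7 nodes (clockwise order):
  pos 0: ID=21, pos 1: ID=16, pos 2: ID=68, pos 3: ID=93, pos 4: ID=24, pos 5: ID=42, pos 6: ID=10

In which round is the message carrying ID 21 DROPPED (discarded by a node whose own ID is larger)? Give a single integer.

Round 1: pos1(id16) recv 21: fwd; pos2(id68) recv 16: drop; pos3(id93) recv 68: drop; pos4(id24) recv 93: fwd; pos5(id42) recv 24: drop; pos6(id10) recv 42: fwd; pos0(id21) recv 10: drop
Round 2: pos2(id68) recv 21: drop; pos5(id42) recv 93: fwd; pos0(id21) recv 42: fwd
Round 3: pos6(id10) recv 93: fwd; pos1(id16) recv 42: fwd
Round 4: pos0(id21) recv 93: fwd; pos2(id68) recv 42: drop
Round 5: pos1(id16) recv 93: fwd
Round 6: pos2(id68) recv 93: fwd
Round 7: pos3(id93) recv 93: ELECTED
Message ID 21 originates at pos 0; dropped at pos 2 in round 2

Answer: 2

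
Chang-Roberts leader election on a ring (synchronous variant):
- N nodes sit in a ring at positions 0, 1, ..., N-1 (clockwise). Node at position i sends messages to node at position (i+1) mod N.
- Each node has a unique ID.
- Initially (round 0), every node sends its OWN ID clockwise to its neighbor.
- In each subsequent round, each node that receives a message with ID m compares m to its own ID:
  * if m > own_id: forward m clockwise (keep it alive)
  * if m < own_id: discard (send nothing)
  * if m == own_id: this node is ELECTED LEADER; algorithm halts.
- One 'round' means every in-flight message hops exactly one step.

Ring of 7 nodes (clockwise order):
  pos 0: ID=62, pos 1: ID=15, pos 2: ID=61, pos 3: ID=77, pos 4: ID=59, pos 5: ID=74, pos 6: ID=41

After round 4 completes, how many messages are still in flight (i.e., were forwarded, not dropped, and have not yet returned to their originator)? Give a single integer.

Answer: 2

Derivation:
Round 1: pos1(id15) recv 62: fwd; pos2(id61) recv 15: drop; pos3(id77) recv 61: drop; pos4(id59) recv 77: fwd; pos5(id74) recv 59: drop; pos6(id41) recv 74: fwd; pos0(id62) recv 41: drop
Round 2: pos2(id61) recv 62: fwd; pos5(id74) recv 77: fwd; pos0(id62) recv 74: fwd
Round 3: pos3(id77) recv 62: drop; pos6(id41) recv 77: fwd; pos1(id15) recv 74: fwd
Round 4: pos0(id62) recv 77: fwd; pos2(id61) recv 74: fwd
After round 4: 2 messages still in flight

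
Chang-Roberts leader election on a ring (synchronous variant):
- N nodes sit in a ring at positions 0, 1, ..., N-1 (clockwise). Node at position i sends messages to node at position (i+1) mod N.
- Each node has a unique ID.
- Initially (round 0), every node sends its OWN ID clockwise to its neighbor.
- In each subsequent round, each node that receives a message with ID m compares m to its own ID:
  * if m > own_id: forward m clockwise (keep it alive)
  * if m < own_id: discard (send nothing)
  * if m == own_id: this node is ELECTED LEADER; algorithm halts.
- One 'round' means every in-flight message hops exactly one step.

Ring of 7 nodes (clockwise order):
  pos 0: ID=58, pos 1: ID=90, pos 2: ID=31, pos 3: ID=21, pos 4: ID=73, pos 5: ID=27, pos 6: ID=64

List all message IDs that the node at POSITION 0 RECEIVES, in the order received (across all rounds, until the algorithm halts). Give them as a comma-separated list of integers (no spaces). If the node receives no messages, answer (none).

Round 1: pos1(id90) recv 58: drop; pos2(id31) recv 90: fwd; pos3(id21) recv 31: fwd; pos4(id73) recv 21: drop; pos5(id27) recv 73: fwd; pos6(id64) recv 27: drop; pos0(id58) recv 64: fwd
Round 2: pos3(id21) recv 90: fwd; pos4(id73) recv 31: drop; pos6(id64) recv 73: fwd; pos1(id90) recv 64: drop
Round 3: pos4(id73) recv 90: fwd; pos0(id58) recv 73: fwd
Round 4: pos5(id27) recv 90: fwd; pos1(id90) recv 73: drop
Round 5: pos6(id64) recv 90: fwd
Round 6: pos0(id58) recv 90: fwd
Round 7: pos1(id90) recv 90: ELECTED

Answer: 64,73,90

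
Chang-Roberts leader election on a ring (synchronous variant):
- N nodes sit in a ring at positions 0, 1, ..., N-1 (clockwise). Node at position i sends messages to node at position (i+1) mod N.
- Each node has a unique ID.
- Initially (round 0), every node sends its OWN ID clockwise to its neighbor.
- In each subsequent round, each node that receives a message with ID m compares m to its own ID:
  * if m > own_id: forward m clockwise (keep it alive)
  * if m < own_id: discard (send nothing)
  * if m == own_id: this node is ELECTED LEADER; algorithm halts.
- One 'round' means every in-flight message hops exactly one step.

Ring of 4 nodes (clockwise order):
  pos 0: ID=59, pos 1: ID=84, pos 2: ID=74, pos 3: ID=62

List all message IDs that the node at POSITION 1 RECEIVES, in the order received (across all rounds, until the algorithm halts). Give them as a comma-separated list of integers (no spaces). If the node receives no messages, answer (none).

Round 1: pos1(id84) recv 59: drop; pos2(id74) recv 84: fwd; pos3(id62) recv 74: fwd; pos0(id59) recv 62: fwd
Round 2: pos3(id62) recv 84: fwd; pos0(id59) recv 74: fwd; pos1(id84) recv 62: drop
Round 3: pos0(id59) recv 84: fwd; pos1(id84) recv 74: drop
Round 4: pos1(id84) recv 84: ELECTED

Answer: 59,62,74,84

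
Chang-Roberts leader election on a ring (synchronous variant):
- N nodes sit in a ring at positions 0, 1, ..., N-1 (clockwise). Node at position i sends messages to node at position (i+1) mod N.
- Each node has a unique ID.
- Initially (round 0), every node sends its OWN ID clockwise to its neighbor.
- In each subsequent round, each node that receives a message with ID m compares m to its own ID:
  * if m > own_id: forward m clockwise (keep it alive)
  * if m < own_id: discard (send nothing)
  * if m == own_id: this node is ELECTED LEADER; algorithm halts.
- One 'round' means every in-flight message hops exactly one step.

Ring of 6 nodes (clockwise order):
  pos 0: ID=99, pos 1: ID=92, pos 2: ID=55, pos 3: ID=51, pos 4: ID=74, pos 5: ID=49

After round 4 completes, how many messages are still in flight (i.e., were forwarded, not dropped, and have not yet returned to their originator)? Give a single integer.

Round 1: pos1(id92) recv 99: fwd; pos2(id55) recv 92: fwd; pos3(id51) recv 55: fwd; pos4(id74) recv 51: drop; pos5(id49) recv 74: fwd; pos0(id99) recv 49: drop
Round 2: pos2(id55) recv 99: fwd; pos3(id51) recv 92: fwd; pos4(id74) recv 55: drop; pos0(id99) recv 74: drop
Round 3: pos3(id51) recv 99: fwd; pos4(id74) recv 92: fwd
Round 4: pos4(id74) recv 99: fwd; pos5(id49) recv 92: fwd
After round 4: 2 messages still in flight

Answer: 2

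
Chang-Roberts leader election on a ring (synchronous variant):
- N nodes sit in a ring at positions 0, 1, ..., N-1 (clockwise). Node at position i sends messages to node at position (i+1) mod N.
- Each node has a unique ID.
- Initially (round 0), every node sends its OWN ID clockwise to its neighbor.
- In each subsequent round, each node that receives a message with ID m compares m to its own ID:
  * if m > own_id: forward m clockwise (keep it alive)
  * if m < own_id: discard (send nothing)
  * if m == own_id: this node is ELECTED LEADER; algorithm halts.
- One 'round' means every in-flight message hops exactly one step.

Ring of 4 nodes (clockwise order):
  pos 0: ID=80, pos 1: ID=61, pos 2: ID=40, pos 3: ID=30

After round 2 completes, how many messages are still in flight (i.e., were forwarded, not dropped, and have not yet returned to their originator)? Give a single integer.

Answer: 2

Derivation:
Round 1: pos1(id61) recv 80: fwd; pos2(id40) recv 61: fwd; pos3(id30) recv 40: fwd; pos0(id80) recv 30: drop
Round 2: pos2(id40) recv 80: fwd; pos3(id30) recv 61: fwd; pos0(id80) recv 40: drop
After round 2: 2 messages still in flight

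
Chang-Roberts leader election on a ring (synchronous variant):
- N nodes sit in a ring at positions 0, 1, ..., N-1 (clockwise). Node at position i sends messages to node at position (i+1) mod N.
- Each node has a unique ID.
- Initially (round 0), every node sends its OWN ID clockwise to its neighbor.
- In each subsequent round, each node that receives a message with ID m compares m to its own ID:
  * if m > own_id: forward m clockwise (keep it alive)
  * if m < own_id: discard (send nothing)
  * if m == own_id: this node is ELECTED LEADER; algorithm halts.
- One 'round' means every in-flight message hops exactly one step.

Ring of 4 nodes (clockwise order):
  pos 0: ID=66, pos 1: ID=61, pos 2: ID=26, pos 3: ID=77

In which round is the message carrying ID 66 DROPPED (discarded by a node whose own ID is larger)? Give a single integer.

Round 1: pos1(id61) recv 66: fwd; pos2(id26) recv 61: fwd; pos3(id77) recv 26: drop; pos0(id66) recv 77: fwd
Round 2: pos2(id26) recv 66: fwd; pos3(id77) recv 61: drop; pos1(id61) recv 77: fwd
Round 3: pos3(id77) recv 66: drop; pos2(id26) recv 77: fwd
Round 4: pos3(id77) recv 77: ELECTED
Message ID 66 originates at pos 0; dropped at pos 3 in round 3

Answer: 3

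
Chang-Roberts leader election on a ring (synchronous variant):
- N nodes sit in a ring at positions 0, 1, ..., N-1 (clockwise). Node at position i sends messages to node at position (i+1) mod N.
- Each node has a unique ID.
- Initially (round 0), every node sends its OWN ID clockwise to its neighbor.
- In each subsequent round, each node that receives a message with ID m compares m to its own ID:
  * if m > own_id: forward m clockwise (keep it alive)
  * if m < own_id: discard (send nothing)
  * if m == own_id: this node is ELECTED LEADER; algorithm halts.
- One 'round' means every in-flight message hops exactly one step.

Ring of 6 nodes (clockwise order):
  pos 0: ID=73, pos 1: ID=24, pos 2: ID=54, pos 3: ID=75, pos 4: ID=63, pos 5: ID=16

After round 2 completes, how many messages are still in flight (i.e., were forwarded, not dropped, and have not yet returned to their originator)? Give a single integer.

Answer: 2

Derivation:
Round 1: pos1(id24) recv 73: fwd; pos2(id54) recv 24: drop; pos3(id75) recv 54: drop; pos4(id63) recv 75: fwd; pos5(id16) recv 63: fwd; pos0(id73) recv 16: drop
Round 2: pos2(id54) recv 73: fwd; pos5(id16) recv 75: fwd; pos0(id73) recv 63: drop
After round 2: 2 messages still in flight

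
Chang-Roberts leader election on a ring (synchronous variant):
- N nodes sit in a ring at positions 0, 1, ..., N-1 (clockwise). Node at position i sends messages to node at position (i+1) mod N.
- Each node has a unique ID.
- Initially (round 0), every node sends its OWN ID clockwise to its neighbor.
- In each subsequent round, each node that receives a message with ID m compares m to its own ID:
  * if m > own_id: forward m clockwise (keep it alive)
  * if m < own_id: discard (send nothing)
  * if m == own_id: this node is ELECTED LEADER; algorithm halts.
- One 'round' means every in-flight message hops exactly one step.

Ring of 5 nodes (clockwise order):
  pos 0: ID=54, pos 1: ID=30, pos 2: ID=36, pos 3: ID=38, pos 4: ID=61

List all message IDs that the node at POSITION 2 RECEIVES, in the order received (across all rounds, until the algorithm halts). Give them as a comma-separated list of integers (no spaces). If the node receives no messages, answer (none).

Answer: 30,54,61

Derivation:
Round 1: pos1(id30) recv 54: fwd; pos2(id36) recv 30: drop; pos3(id38) recv 36: drop; pos4(id61) recv 38: drop; pos0(id54) recv 61: fwd
Round 2: pos2(id36) recv 54: fwd; pos1(id30) recv 61: fwd
Round 3: pos3(id38) recv 54: fwd; pos2(id36) recv 61: fwd
Round 4: pos4(id61) recv 54: drop; pos3(id38) recv 61: fwd
Round 5: pos4(id61) recv 61: ELECTED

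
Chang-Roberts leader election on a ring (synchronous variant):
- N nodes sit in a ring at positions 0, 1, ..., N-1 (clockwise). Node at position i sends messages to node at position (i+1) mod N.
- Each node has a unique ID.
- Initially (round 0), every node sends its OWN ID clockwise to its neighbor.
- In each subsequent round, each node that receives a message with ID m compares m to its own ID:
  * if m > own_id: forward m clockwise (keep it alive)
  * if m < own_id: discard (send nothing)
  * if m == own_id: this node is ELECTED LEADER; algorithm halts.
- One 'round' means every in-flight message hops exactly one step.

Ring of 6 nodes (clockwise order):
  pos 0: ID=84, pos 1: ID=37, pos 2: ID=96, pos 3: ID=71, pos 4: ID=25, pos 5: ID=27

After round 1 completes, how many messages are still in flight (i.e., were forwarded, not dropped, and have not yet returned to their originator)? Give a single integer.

Round 1: pos1(id37) recv 84: fwd; pos2(id96) recv 37: drop; pos3(id71) recv 96: fwd; pos4(id25) recv 71: fwd; pos5(id27) recv 25: drop; pos0(id84) recv 27: drop
After round 1: 3 messages still in flight

Answer: 3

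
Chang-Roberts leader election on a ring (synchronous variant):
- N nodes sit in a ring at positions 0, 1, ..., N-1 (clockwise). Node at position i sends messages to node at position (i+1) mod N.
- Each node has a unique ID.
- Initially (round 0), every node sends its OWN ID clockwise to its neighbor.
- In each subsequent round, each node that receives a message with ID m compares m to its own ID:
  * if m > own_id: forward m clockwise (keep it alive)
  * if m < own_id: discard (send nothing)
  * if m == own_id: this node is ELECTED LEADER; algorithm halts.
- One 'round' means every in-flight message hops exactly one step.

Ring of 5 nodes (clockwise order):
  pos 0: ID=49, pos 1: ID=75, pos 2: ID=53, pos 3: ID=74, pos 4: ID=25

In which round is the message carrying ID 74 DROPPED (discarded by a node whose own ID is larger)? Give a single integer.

Round 1: pos1(id75) recv 49: drop; pos2(id53) recv 75: fwd; pos3(id74) recv 53: drop; pos4(id25) recv 74: fwd; pos0(id49) recv 25: drop
Round 2: pos3(id74) recv 75: fwd; pos0(id49) recv 74: fwd
Round 3: pos4(id25) recv 75: fwd; pos1(id75) recv 74: drop
Round 4: pos0(id49) recv 75: fwd
Round 5: pos1(id75) recv 75: ELECTED
Message ID 74 originates at pos 3; dropped at pos 1 in round 3

Answer: 3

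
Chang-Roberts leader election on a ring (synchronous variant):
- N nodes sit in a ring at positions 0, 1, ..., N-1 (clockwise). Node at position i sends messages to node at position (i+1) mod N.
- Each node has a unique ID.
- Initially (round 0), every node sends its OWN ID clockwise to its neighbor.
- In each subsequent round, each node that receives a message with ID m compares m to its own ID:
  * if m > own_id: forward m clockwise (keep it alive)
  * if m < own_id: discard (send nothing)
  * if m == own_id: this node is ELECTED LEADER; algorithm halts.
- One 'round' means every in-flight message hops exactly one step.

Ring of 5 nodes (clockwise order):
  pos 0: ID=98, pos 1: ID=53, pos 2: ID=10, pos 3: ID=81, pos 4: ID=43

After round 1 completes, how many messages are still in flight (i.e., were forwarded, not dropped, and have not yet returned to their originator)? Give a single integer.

Answer: 3

Derivation:
Round 1: pos1(id53) recv 98: fwd; pos2(id10) recv 53: fwd; pos3(id81) recv 10: drop; pos4(id43) recv 81: fwd; pos0(id98) recv 43: drop
After round 1: 3 messages still in flight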